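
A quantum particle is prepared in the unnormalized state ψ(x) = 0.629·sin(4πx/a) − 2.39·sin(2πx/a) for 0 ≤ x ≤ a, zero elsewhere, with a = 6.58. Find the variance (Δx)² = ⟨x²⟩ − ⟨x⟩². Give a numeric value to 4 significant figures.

Compute ⟨x⟩ and ⟨x²⟩ separately, then (Δx)² = ⟨x²⟩ − ⟨x⟩².
On 0 ≤ x ≤ a (j ≠ l): ∫sin²(jπx/a) dx = a/2, ∫sin(jπx/a)·sin(lπx/a) dx = 0; diagonal moments ∫x·sin²(jπx/a) dx = a²/4, ∫x²·sin²(jπx/a) dx = a³·(1/6 − 1/(4j²π²)); cross terms ∫x·sin(jπx/a)·sin(lπx/a) dx = 0 for j + l even and −4jla²/(π²(j² − l²)²) for j + l odd, ∫x²·sin(jπx/a)·sin(lπx/a) dx = (−1)^(j+l)·4jla³/(π²(j² − l²)²); higher powers the same way via product-to-sum and parts.
Normalization: ∫|ψ|² dx = 20.094.
⟨x⟩ = 3.2900 and ⟨x²⟩ = 12.951.
(Δx)² = 12.951 − (3.2900)² = 2.1265.

2.127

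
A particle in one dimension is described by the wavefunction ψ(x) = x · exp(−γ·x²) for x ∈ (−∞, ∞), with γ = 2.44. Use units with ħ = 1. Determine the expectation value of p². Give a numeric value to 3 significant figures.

p² ψ = −ħ² d²ψ/dx²; ⟨p²⟩ = −ħ² ∫ ψ*·ψ'' dx / ∫|ψ|² dx.
Expand each integrand as polynomial × e^(−2γx²) and use ∫x^(2j)·e^(−2γx²) dx = (2j−1)!!/(4γ)^j · √(π/(2γ)), odd powers → 0; here √(π/(2γ)) = 0.80235. Differentiate with the product rule, d/dx e^(−γx²) = −2γx·e^(−γx²).
State is unnormalized: ∫|ψ|² dx = 0.082208, and ∫ψ*·(−ħ² ψ'') dx = 0.60176, so ⟨p²⟩ = 0.60176 / 0.082208.
⟨p²⟩ = 7.3200.

7.32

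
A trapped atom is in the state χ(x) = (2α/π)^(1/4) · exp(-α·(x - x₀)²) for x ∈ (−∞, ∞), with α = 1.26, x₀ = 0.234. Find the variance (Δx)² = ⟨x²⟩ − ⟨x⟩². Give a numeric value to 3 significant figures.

0.198

Compute ⟨x⟩ and ⟨x²⟩ separately, then (Δx)² = ⟨x²⟩ − ⟨x⟩².
Gaussian moments (u = x − x₀): ∫u^(2j)·e^(−2αu²) du = (2j−1)!!/(4α)^j · √(π/(2α)), odd powers integrate to 0; here √(π/(2α)) = 1.1165.
⟨x⟩ = 0.23400 and ⟨x²⟩ = 0.25317.
(Δx)² = 0.25317 − (0.23400)² = 0.19841.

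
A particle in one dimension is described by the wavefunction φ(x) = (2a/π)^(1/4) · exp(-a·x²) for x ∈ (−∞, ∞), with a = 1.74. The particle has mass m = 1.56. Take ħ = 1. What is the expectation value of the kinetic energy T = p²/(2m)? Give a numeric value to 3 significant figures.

0.558

T = −(ħ²/2m) d²/dx², so ⟨T⟩ = −(ħ²/2m) ∫ φ*·φ'' dx; with m = 1.56.
Gaussian moments: ∫x^(2j)·e^(−2ax²) dx = (2j−1)!!/(4a)^j · √(π/(2a)), odd powers integrate to 0; here √(π/(2a)) = 0.95013. Derivatives: d/dx e^(−ax²) = −2ax·e^(−ax²), d²/dx² e^(−ax²) = (4a²x² − 2a)·e^(−ax²).
⟨T⟩ = 0.55769.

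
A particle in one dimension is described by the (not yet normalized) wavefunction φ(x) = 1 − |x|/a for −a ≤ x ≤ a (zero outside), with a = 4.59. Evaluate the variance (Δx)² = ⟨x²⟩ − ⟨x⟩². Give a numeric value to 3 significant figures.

2.11

Compute ⟨x⟩ and ⟨x²⟩ separately, then (Δx)² = ⟨x²⟩ − ⟨x⟩².
φ is even, so ∫ over [−a, a] = 2∫₀ᵃ with φ = 1 − x/a there: ∫₀ᵃ (1 − x/a)² dx = a/3, ∫₀ᵃ x²(1 − x/a)² dx = a³/30, ∫₀ᵃ x⁴(1 − x/a)² dx = a⁵/105.
Normalization: ∫|φ|² dx = 3.0600.
⟨x⟩ = 0.0000 and ⟨x²⟩ = 2.1068.
(Δx)² = 2.1068 − (0.0000)² = 2.1068.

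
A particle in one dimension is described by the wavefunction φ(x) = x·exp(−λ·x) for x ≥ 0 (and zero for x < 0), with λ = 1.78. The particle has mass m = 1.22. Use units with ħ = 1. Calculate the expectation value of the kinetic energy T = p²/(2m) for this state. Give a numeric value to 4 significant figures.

T = −(ħ²/2m) d²/dx², so ⟨T⟩ = −(ħ²/2m) ∫ φ*·φ'' dx / ∫|φ|² dx; with m = 1.22.
Differentiate x·exp(−λ·x) with the product rule; every integrand then reduces to terms xʲ·e^(−2λx) on [0, ∞), with ∫₀^∞ xʲ·e^(−2λx) dx = j!/(2λ)^(j+1).
State is unnormalized: ∫|φ|² dx = 0.044328, and ∫φ*·(−ħ²/2m · φ'') dx = 0.057561, so ⟨T⟩ = 0.057561 / 0.044328.
⟨T⟩ = 1.2985.

1.299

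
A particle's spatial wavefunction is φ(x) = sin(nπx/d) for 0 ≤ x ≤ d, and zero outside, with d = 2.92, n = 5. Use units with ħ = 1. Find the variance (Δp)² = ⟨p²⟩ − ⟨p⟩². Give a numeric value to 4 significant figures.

28.94

Compute ⟨p⟩ and ⟨p²⟩ separately; (Δp)² = ⟨p²⟩ − ⟨p⟩².
d/dx sin(nπx/d) = (nπ/d)·cos(nπx/d) and d²/dx² sin(nπx/d) = −(nπ/d)²·sin(nπx/d); on 0 ≤ x ≤ d, ∫sin²(nπx/d) dx = d/2 and ∫sin(nπx/d)·cos(nπx/d) dx = 0.
Normalization: ∫|φ|² dx = 1.4600.
⟨p⟩ = 0.0000 and ⟨p²⟩ = 28.938.
(Δp)² = 28.938 − (0.0000)² = 28.938.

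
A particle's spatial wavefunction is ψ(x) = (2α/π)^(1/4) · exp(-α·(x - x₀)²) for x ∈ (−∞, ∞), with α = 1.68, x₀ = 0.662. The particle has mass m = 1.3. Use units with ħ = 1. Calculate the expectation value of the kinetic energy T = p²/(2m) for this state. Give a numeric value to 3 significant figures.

T = −(ħ²/2m) d²/dx², so ⟨T⟩ = −(ħ²/2m) ∫ ψ*·ψ'' dx; with m = 1.3.
Gaussian moments (u = x − x₀): ∫u^(2j)·e^(−2αu²) du = (2j−1)!!/(4α)^j · √(π/(2α)), odd powers integrate to 0; here √(π/(2α)) = 0.96695. Derivatives: d/dx e^(−αu²) = −2αu·e^(−αu²), d²/dx² e^(−αu²) = (4α²u² − 2α)·e^(−αu²).
⟨T⟩ = 0.64615.

0.646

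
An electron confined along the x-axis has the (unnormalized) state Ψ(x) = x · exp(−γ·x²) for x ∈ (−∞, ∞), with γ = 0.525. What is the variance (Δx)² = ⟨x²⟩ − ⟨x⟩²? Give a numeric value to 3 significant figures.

Compute ⟨x⟩ and ⟨x²⟩ separately, then (Δx)² = ⟨x²⟩ − ⟨x⟩².
Expand each integrand as polynomial × e^(−2γx²) and use ∫x^(2j)·e^(−2γx²) dx = (2j−1)!!/(4γ)^j · √(π/(2γ)), odd powers → 0; here √(π/(2γ)) = 1.7297.
Normalization: ∫|Ψ|² dx = 0.82368.
⟨x⟩ = 0.0000 and ⟨x²⟩ = 1.4286.
(Δx)² = 1.4286 − (0.0000)² = 1.4286.

1.43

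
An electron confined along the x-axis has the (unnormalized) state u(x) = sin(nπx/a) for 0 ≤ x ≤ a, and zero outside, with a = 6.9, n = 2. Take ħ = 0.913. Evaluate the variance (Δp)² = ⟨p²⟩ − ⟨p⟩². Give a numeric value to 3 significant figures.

Compute ⟨p⟩ and ⟨p²⟩ separately; (Δp)² = ⟨p²⟩ − ⟨p⟩².
d/dx sin(nπx/a) = (nπ/a)·cos(nπx/a) and d²/dx² sin(nπx/a) = −(nπ/a)²·sin(nπx/a); on 0 ≤ x ≤ a, ∫sin²(nπx/a) dx = a/2 and ∫sin(nπx/a)·cos(nπx/a) dx = 0.
Normalization: ∫|u|² dx = 3.4500.
⟨p⟩ = 0.0000 and ⟨p²⟩ = 0.69120.
(Δp)² = 0.69120 − (0.0000)² = 0.69120.

0.691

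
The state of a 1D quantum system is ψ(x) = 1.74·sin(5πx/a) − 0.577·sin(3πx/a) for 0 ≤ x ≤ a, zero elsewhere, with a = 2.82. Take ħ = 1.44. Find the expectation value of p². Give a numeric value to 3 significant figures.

60.3

p² ψ = −ħ² d²ψ/dx²; ⟨p²⟩ = −ħ² ∫ ψ*·ψ'' dx / ∫|ψ|² dx.
d²/dx² sin(jπx/a) = −(jπ/a)²·sin(jπx/a); on 0 ≤ x ≤ a, ∫sin²(jπx/a) dx = a/2 and ∫sin(jπx/a)·sin(lπx/a) dx = 0 for j ≠ l, so only diagonal terms survive in ∫|ψ|² and ∫ψ·ψ″; ∫ψ·ψ′ dx = [ψ²/2] between the walls = 0.
State is unnormalized: ∫|ψ|² dx = 4.7383, and ∫ψ*·(−ħ² ψ'') dx = 285.53, so ⟨p²⟩ = 285.53 / 4.7383.
⟨p²⟩ = 60.259.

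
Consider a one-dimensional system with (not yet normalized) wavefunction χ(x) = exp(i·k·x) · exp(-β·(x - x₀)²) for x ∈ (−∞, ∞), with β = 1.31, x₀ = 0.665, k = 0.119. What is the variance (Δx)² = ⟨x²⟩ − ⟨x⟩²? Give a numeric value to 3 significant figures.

Compute ⟨x⟩ and ⟨x²⟩ separately, then (Δx)² = ⟨x²⟩ − ⟨x⟩².
Gaussian moments (u = x − x₀): ∫u^(2j)·e^(−2βu²) du = (2j−1)!!/(4β)^j · √(π/(2β)), odd powers integrate to 0; here √(π/(2β)) = 1.0950.
Normalization: ∫|χ|² dx = 1.0950.
⟨x⟩ = 0.66500 and ⟨x²⟩ = 0.63306.
(Δx)² = 0.63306 − (0.66500)² = 0.19084.

0.191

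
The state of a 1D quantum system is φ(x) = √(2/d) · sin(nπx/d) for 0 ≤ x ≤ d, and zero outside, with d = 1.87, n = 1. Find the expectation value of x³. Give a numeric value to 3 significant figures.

1.14

⟨x³⟩ = ∫ x³·|φ|² dx (integrals over the domain).
With sin²θ = (1 − cos2θ)/2 on 0 ≤ x ≤ d: ∫sin²(nπx/d) dx = d/2, ∫x·sin²(nπx/d) dx = d²/4, ∫x²·sin²(nπx/d) dx = d³·(1/6 − 1/(4n²π²)); higher powers xᵏ the same way, integrating xᵏ·cos(2nπx/d) by parts.
⟨x³⟩ = 1.1379.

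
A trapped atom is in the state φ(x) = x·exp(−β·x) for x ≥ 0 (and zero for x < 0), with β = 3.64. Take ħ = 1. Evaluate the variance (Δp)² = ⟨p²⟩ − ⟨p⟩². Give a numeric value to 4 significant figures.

Compute ⟨p⟩ and ⟨p²⟩ separately; (Δp)² = ⟨p²⟩ − ⟨p⟩².
Differentiate x·exp(−β·x) with the product rule; every integrand then reduces to terms xʲ·e^(−2βx) on [0, ∞), with ∫₀^∞ xʲ·e^(−2βx) dx = j!/(2β)^(j+1).
Normalization: ∫|φ|² dx = 0.0051837.
⟨p⟩ = 0.0000 and ⟨p²⟩ = 13.250.
(Δp)² = 13.250 − (0.0000)² = 13.250.

13.25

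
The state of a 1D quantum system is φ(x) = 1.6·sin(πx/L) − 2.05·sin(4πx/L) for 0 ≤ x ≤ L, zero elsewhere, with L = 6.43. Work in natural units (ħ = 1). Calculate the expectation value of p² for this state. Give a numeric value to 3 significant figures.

2.46

p² φ = −ħ² d²φ/dx²; ⟨p²⟩ = −ħ² ∫ φ*·φ'' dx / ∫|φ|² dx.
d²/dx² sin(jπx/L) = −(jπ/L)²·sin(jπx/L); on 0 ≤ x ≤ L, ∫sin²(jπx/L) dx = L/2 and ∫sin(jπx/L)·sin(lπx/L) dx = 0 for j ≠ l, so only diagonal terms survive in ∫|φ|² and ∫φ·φ″; ∫φ·φ′ dx = [φ²/2] between the walls = 0.
State is unnormalized: ∫|φ|² dx = 21.741, and ∫φ*·(−ħ² φ'') dx = 53.569, so ⟨p²⟩ = 53.569 / 21.741.
⟨p²⟩ = 2.4639.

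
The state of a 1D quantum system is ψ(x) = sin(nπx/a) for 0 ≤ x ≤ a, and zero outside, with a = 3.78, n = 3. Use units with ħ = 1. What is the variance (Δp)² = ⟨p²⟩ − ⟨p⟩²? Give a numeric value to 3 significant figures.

Compute ⟨p⟩ and ⟨p²⟩ separately; (Δp)² = ⟨p²⟩ − ⟨p⟩².
d/dx sin(nπx/a) = (nπ/a)·cos(nπx/a) and d²/dx² sin(nπx/a) = −(nπ/a)²·sin(nπx/a); on 0 ≤ x ≤ a, ∫sin²(nπx/a) dx = a/2 and ∫sin(nπx/a)·cos(nπx/a) dx = 0.
Normalization: ∫|ψ|² dx = 1.8900.
⟨p⟩ = 0.0000 and ⟨p²⟩ = 6.2167.
(Δp)² = 6.2167 − (0.0000)² = 6.2167.

6.22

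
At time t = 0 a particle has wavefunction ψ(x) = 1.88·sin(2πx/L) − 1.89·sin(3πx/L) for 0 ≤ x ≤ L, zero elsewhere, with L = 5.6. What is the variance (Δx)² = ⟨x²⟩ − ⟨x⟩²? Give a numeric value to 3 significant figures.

Compute ⟨x⟩ and ⟨x²⟩ separately, then (Δx)² = ⟨x²⟩ − ⟨x⟩².
On 0 ≤ x ≤ L (j ≠ l): ∫sin²(jπx/L) dx = L/2, ∫sin(jπx/L)·sin(lπx/L) dx = 0; diagonal moments ∫x·sin²(jπx/L) dx = L²/4, ∫x²·sin²(jπx/L) dx = L³·(1/6 − 1/(4j²π²)); cross terms ∫x·sin(jπx/L)·sin(lπx/L) dx = 0 for j + l even and −4jlL²/(π²(j² − l²)²) for j + l odd, ∫x²·sin(jπx/L)·sin(lπx/L) dx = (−1)^(j+l)·4jlL³/(π²(j² − l²)²); higher powers the same way via product-to-sum and parts.
Normalization: ∫|ψ|² dx = 19.898.
⟨x⟩ = 3.8894 and ⟨x²⟩ = 16.268.
(Δx)² = 16.268 − (3.8894)² = 1.1403.

1.14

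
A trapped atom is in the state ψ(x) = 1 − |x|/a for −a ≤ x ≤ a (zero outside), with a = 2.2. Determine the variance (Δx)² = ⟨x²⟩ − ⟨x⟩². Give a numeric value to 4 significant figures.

0.4840

Compute ⟨x⟩ and ⟨x²⟩ separately, then (Δx)² = ⟨x²⟩ − ⟨x⟩².
ψ is even, so ∫ over [−a, a] = 2∫₀ᵃ with ψ = 1 − x/a there: ∫₀ᵃ (1 − x/a)² dx = a/3, ∫₀ᵃ x²(1 − x/a)² dx = a³/30, ∫₀ᵃ x⁴(1 − x/a)² dx = a⁵/105.
Normalization: ∫|ψ|² dx = 1.4667.
⟨x⟩ = 0.0000 and ⟨x²⟩ = 0.48400.
(Δx)² = 0.48400 − (0.0000)² = 0.48400.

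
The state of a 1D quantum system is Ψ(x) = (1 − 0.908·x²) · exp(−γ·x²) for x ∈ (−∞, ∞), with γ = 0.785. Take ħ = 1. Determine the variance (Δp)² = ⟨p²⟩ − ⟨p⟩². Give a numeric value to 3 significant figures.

Compute ⟨p⟩ and ⟨p²⟩ separately; (Δp)² = ⟨p²⟩ − ⟨p⟩².
Expand each integrand as polynomial × e^(−2γx²) and use ∫x^(2j)·e^(−2γx²) dx = (2j−1)!!/(4γ)^j · √(π/(2γ)), odd powers → 0; here √(π/(2γ)) = 1.4146. Differentiate with the product rule, d/dx e^(−γx²) = −2γx·e^(−γx²).
Normalization: ∫|Ψ|² dx = 0.95132.
⟨p⟩ = 0.0000 and ⟨p²⟩ = 2.5256.
(Δp)² = 2.5256 − (0.0000)² = 2.5256.

2.53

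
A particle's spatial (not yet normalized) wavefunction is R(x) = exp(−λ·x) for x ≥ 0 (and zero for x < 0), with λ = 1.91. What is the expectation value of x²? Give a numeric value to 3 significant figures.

0.137

⟨x²⟩ = ∫ x²·|R|² dx / ∫|R|² dx (integrals over the domain).
Every integrand reduces to terms xʲ·e^(−2λx) on [0, ∞); use ∫₀^∞ xʲ·e^(−2λx) dx = j!/(2λ)^(j+1).
State is unnormalized: ∫|R|² dx = 0.26178, and ∫R*·x²·R dx = 0.035879, so ⟨x²⟩ = 0.035879 / 0.26178.
⟨x²⟩ = 0.13706.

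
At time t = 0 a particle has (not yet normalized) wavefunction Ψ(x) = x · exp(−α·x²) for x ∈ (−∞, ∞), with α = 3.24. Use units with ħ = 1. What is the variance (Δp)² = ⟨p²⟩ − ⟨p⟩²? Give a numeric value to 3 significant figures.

9.72

Compute ⟨p⟩ and ⟨p²⟩ separately; (Δp)² = ⟨p²⟩ − ⟨p⟩².
Expand each integrand as polynomial × e^(−2αx²) and use ∫x^(2j)·e^(−2αx²) dx = (2j−1)!!/(4α)^j · √(π/(2α)), odd powers → 0; here √(π/(2α)) = 0.69629. Differentiate with the product rule, d/dx e^(−αx²) = −2αx·e^(−αx²).
Normalization: ∫|Ψ|² dx = 0.053726.
⟨p⟩ = 0.0000 and ⟨p²⟩ = 9.7200.
(Δp)² = 9.7200 − (0.0000)² = 9.7200.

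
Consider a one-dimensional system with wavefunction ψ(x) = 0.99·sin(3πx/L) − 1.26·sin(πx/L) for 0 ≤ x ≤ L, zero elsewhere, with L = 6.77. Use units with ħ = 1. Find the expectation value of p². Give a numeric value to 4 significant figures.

p² ψ = −ħ² d²ψ/dx²; ⟨p²⟩ = −ħ² ∫ ψ*·ψ'' dx / ∫|ψ|² dx.
d²/dx² sin(jπx/L) = −(jπ/L)²·sin(jπx/L); on 0 ≤ x ≤ L, ∫sin²(jπx/L) dx = L/2 and ∫sin(jπx/L)·sin(lπx/L) dx = 0 for j ≠ l, so only diagonal terms survive in ∫|ψ|² and ∫ψ·ψ″; ∫ψ·ψ′ dx = [ψ²/2] between the walls = 0.
State is unnormalized: ∫|ψ|² dx = 8.6917, and ∫ψ*·(−ħ² ψ'') dx = 7.5870, so ⟨p²⟩ = 7.5870 / 8.6917.
⟨p²⟩ = 0.87290.

0.8729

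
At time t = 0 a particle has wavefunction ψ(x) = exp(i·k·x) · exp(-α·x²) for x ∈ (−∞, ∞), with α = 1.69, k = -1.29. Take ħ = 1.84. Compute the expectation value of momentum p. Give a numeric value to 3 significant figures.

-2.37

p ψ = −iħ dψ/dx; then ⟨p⟩ = ∫ ψ*·(pψ) dx / ∫|ψ|² dx.
Gaussian moments: ∫x^(2j)·e^(−2αx²) dx = (2j−1)!!/(4α)^j · √(π/(2α)), odd powers integrate to 0; here √(π/(2α)) = 0.96409. Derivatives: ψ′ = (ik − 2αx)·ψ, ψ″ = ((ik − 2αx)² − 2α)·ψ; the odd-in-x pieces drop out.
State is unnormalized: ∫|ψ|² dx = 0.96409, and ∫ψ*·(−iħ ψ') dx = -2.2884, so ⟨p⟩ = -2.2884 / 0.96409.
⟨p⟩ = -2.3736.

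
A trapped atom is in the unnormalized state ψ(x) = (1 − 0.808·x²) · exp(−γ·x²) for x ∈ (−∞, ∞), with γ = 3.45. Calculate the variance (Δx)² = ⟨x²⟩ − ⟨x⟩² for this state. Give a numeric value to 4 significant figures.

0.05680

Compute ⟨x⟩ and ⟨x²⟩ separately, then (Δx)² = ⟨x²⟩ − ⟨x⟩².
Expand each integrand as polynomial × e^(−2γx²) and use ∫x^(2j)·e^(−2γx²) dx = (2j−1)!!/(4γ)^j · √(π/(2γ)), odd powers → 0; here √(π/(2γ)) = 0.67476.
Normalization: ∫|ψ|² dx = 0.60269.
⟨x⟩ = 0.0000 and ⟨x²⟩ = 0.056800.
(Δx)² = 0.056800 − (0.0000)² = 0.056800.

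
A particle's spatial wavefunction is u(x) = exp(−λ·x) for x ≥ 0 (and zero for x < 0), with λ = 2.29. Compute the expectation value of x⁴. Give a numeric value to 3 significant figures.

0.0545

⟨x⁴⟩ = ∫ x⁴·|u|² dx / ∫|u|² dx (integrals over the domain).
Every integrand reduces to terms xʲ·e^(−2λx) on [0, ∞); use ∫₀^∞ xʲ·e^(−2λx) dx = j!/(2λ)^(j+1).
State is unnormalized: ∫|u|² dx = 0.21834, and ∫u*·x⁴·u dx = 0.011909, so ⟨x⁴⟩ = 0.011909 / 0.21834.
⟨x⁴⟩ = 0.054544.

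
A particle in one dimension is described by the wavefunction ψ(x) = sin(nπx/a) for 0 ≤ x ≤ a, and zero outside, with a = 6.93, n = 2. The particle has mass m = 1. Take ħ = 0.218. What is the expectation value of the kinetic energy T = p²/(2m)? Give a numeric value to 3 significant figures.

0.0195

T = −(ħ²/2m) d²/dx², so ⟨T⟩ = −(ħ²/2m) ∫ ψ*·ψ'' dx / ∫|ψ|² dx; with m = 1.
d/dx sin(nπx/a) = (nπ/a)·cos(nπx/a) and d²/dx² sin(nπx/a) = −(nπ/a)²·sin(nπx/a); on 0 ≤ x ≤ a, ∫sin²(nπx/a) dx = a/2 and ∫sin(nπx/a)·cos(nπx/a) dx = 0.
State is unnormalized: ∫|ψ|² dx = 3.4650, and ∫ψ*·(−ħ²/2m · ψ'') dx = 0.067683, so ⟨T⟩ = 0.067683 / 3.4650.
⟨T⟩ = 0.019533.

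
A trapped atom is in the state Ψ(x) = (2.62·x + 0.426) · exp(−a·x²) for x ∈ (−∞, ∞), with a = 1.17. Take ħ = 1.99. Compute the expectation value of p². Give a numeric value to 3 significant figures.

p² Ψ = −ħ² d²Ψ/dx²; ⟨p²⟩ = −ħ² ∫ Ψ*·Ψ'' dx / ∫|Ψ|² dx.
Expand each integrand as polynomial × e^(−2ax²) and use ∫x^(2j)·e^(−2ax²) dx = (2j−1)!!/(4a)^j · √(π/(2a)), odd powers → 0; here √(π/(2a)) = 1.1587. Differentiate with the product rule, d/dx e^(−ax²) = −2ax·e^(−ax²).
State is unnormalized: ∫|Ψ|² dx = 1.9098, and ∫Ψ*·(−ħ² Ψ'') dx = 24.597, so ⟨p²⟩ = 24.597 / 1.9098.
⟨p²⟩ = 12.880.

12.9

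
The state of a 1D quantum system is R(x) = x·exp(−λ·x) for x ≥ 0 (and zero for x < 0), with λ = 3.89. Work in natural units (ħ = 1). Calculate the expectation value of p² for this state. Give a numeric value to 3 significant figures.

p² R = −ħ² d²R/dx²; ⟨p²⟩ = −ħ² ∫ R*·R'' dx / ∫|R|² dx.
Differentiate x·exp(−λ·x) with the product rule; every integrand then reduces to terms xʲ·e^(−2λx) on [0, ∞), with ∫₀^∞ xʲ·e^(−2λx) dx = j!/(2λ)^(j+1).
State is unnormalized: ∫|R|² dx = 0.0042471, and ∫R*·(−ħ² R'') dx = 0.064267, so ⟨p²⟩ = 0.064267 / 0.0042471.
⟨p²⟩ = 15.132.

15.1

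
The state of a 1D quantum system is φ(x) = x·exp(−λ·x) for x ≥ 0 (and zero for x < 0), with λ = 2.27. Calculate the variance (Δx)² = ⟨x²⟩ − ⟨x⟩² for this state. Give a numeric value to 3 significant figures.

Compute ⟨x⟩ and ⟨x²⟩ separately, then (Δx)² = ⟨x²⟩ − ⟨x⟩².
Every integrand reduces to terms xʲ·e^(−2λx) on [0, ∞); use ∫₀^∞ xʲ·e^(−2λx) dx = j!/(2λ)^(j+1).
Normalization: ∫|φ|² dx = 0.021373.
⟨x⟩ = 0.66079 and ⟨x²⟩ = 0.58220.
(Δx)² = 0.58220 − (0.66079)² = 0.14555.

0.146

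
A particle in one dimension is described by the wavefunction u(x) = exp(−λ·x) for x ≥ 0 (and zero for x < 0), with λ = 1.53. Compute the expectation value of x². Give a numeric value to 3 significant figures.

⟨x²⟩ = ∫ x²·|u|² dx / ∫|u|² dx (integrals over the domain).
Every integrand reduces to terms xʲ·e^(−2λx) on [0, ∞); use ∫₀^∞ xʲ·e^(−2λx) dx = j!/(2λ)^(j+1).
State is unnormalized: ∫|u|² dx = 0.32680, and ∫u*·x²·u dx = 0.069802, so ⟨x²⟩ = 0.069802 / 0.32680.
⟨x²⟩ = 0.21359.

0.214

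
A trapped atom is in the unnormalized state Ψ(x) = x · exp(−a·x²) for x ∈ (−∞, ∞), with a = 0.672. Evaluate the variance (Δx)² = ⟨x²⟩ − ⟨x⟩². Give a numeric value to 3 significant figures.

1.12

Compute ⟨x⟩ and ⟨x²⟩ separately, then (Δx)² = ⟨x²⟩ − ⟨x⟩².
Expand each integrand as polynomial × e^(−2ax²) and use ∫x^(2j)·e^(−2ax²) dx = (2j−1)!!/(4a)^j · √(π/(2a)), odd powers → 0; here √(π/(2a)) = 1.5289.
Normalization: ∫|Ψ|² dx = 0.56878.
⟨x⟩ = 0.0000 and ⟨x²⟩ = 1.1161.
(Δx)² = 1.1161 − (0.0000)² = 1.1161.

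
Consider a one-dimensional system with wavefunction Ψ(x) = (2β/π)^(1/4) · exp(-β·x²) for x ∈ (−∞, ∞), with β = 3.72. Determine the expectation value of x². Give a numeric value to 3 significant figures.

⟨x²⟩ = ∫ x²·|Ψ|² dx (integrals over the domain).
Gaussian moments: ∫x^(2j)·e^(−2βx²) dx = (2j−1)!!/(4β)^j · √(π/(2β)), odd powers integrate to 0; here √(π/(2β)) = 0.64981.
⟨x²⟩ = 0.067204.

0.0672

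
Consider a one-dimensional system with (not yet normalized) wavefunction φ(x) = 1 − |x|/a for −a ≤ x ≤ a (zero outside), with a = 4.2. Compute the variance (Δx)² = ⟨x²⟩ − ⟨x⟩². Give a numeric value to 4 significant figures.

Compute ⟨x⟩ and ⟨x²⟩ separately, then (Δx)² = ⟨x²⟩ − ⟨x⟩².
φ is even, so ∫ over [−a, a] = 2∫₀ᵃ with φ = 1 − x/a there: ∫₀ᵃ (1 − x/a)² dx = a/3, ∫₀ᵃ x²(1 − x/a)² dx = a³/30, ∫₀ᵃ x⁴(1 − x/a)² dx = a⁵/105.
Normalization: ∫|φ|² dx = 2.8000.
⟨x⟩ = 0.0000 and ⟨x²⟩ = 1.7640.
(Δx)² = 1.7640 − (0.0000)² = 1.7640.

1.764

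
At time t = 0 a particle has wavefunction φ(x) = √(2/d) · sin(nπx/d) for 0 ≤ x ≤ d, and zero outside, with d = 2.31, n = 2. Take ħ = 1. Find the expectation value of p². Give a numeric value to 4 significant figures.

7.398

p² φ = −ħ² d²φ/dx²; ⟨p²⟩ = −ħ² ∫ φ*·φ'' dx.
d/dx sin(nπx/d) = (nπ/d)·cos(nπx/d) and d²/dx² sin(nπx/d) = −(nπ/d)²·sin(nπx/d); on 0 ≤ x ≤ d, ∫sin²(nπx/d) dx = d/2 and ∫sin(nπx/d)·cos(nπx/d) dx = 0.
⟨p²⟩ = 7.3984.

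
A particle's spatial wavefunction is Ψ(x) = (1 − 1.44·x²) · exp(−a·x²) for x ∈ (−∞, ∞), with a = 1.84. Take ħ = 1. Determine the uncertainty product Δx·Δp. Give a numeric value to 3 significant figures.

Δx = √(⟨x²⟩−⟨x⟩²), Δp = √(⟨p²⟩−⟨p⟩²).
Expand each integrand as polynomial × e^(−2ax²) and use ∫x^(2j)·e^(−2ax²) dx = (2j−1)!!/(4a)^j · √(π/(2a)), odd powers → 0; here √(π/(2a)) = 0.92396. Differentiate with the product rule, d/dx e^(−ax²) = −2ax·e^(−ax²).
Normalization: ∫|Ψ|² dx = 0.66851.
⟨x⟩ = 0.0000, ⟨x²⟩ = 0.075168 ⇒ Δx = 0.27417.
⟨p⟩ = 0.0000, ⟨p²⟩ = 4.2196 ⇒ Δp = 2.0542.
Δx·Δp = 0.56319.

0.563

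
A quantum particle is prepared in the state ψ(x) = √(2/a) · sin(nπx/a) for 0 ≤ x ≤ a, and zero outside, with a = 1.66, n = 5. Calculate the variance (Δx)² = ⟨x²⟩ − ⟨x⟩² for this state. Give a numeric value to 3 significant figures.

Compute ⟨x⟩ and ⟨x²⟩ separately, then (Δx)² = ⟨x²⟩ − ⟨x⟩².
With sin²θ = (1 − cos2θ)/2 on 0 ≤ x ≤ a: ∫sin²(nπx/a) dx = a/2, ∫x·sin²(nπx/a) dx = a²/4, ∫x²·sin²(nπx/a) dx = a³·(1/6 − 1/(4n²π²)); higher powers xᵏ the same way, integrating xᵏ·cos(2nπx/a) by parts.
⟨x⟩ = 0.83000 and ⟨x²⟩ = 0.91295.
(Δx)² = 0.91295 − (0.83000)² = 0.22405.

0.224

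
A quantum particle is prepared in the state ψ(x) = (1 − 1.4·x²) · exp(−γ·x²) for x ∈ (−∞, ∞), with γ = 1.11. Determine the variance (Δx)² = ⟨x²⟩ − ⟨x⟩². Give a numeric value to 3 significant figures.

0.202

Compute ⟨x⟩ and ⟨x²⟩ separately, then (Δx)² = ⟨x²⟩ − ⟨x⟩².
Expand each integrand as polynomial × e^(−2γx²) and use ∫x^(2j)·e^(−2γx²) dx = (2j−1)!!/(4γ)^j · √(π/(2γ)), odd powers → 0; here √(π/(2γ)) = 1.1896.
Normalization: ∫|ψ|² dx = 0.79422.
⟨x⟩ = 0.0000 and ⟨x²⟩ = 0.20223.
(Δx)² = 0.20223 − (0.0000)² = 0.20223.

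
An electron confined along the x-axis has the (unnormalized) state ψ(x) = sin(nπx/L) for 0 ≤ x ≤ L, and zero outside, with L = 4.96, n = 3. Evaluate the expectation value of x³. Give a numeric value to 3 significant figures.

29.5

⟨x³⟩ = ∫ x³·|ψ|² dx / ∫|ψ|² dx (integrals over the domain).
With sin²θ = (1 − cos2θ)/2 on 0 ≤ x ≤ L: ∫sin²(nπx/L) dx = L/2, ∫x·sin²(nπx/L) dx = L²/4, ∫x²·sin²(nπx/L) dx = L³·(1/6 − 1/(4n²π²)); higher powers xᵏ the same way, integrating xᵏ·cos(2nπx/L) by parts.
State is unnormalized: ∫|ψ|² dx = 2.4800, and ∫ψ*·x³·ψ dx = 73.100, so ⟨x³⟩ = 73.100 / 2.4800.
⟨x³⟩ = 29.476.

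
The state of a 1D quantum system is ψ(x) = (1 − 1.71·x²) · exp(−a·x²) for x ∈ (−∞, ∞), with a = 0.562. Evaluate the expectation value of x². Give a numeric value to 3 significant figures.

⟨x²⟩ = ∫ x²·|ψ|² dx / ∫|ψ|² dx (integrals over the domain).
Expand each integrand as polynomial × e^(−2ax²) and use ∫x^(2j)·e^(−2ax²) dx = (2j−1)!!/(4a)^j · √(π/(2a)), odd powers → 0; here √(π/(2a)) = 1.6718.
State is unnormalized: ∫|ψ|² dx = 2.0305, and ∫ψ*·x²·ψ dx = 3.8043, so ⟨x²⟩ = 3.8043 / 2.0305.
⟨x²⟩ = 1.8736.

1.87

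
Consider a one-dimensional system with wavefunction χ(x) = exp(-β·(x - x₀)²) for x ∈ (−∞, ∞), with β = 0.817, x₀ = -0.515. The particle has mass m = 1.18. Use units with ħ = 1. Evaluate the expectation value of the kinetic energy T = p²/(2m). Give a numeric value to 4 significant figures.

T = −(ħ²/2m) d²/dx², so ⟨T⟩ = −(ħ²/2m) ∫ χ*·χ'' dx / ∫|χ|² dx; with m = 1.18.
Gaussian moments (u = x − x₀): ∫u^(2j)·e^(−2βu²) du = (2j−1)!!/(4β)^j · √(π/(2β)), odd powers integrate to 0; here √(π/(2β)) = 1.3866. Derivatives: d/dx e^(−βu²) = −2βu·e^(−βu²), d²/dx² e^(−βu²) = (4β²u² − 2β)·e^(−βu²).
State is unnormalized: ∫|χ|² dx = 1.3866, and ∫χ*·(−ħ²/2m · χ'') dx = 0.48002, so ⟨T⟩ = 0.48002 / 1.3866.
⟨T⟩ = 0.34619.

0.3462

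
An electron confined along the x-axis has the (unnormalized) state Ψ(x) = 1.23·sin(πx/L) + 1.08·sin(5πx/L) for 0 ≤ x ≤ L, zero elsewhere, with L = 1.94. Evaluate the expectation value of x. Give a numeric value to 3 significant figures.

⟨x⟩ = ∫ x·|Ψ|² dx / ∫|Ψ|² dx (integrals over the domain).
On 0 ≤ x ≤ L (j ≠ l): ∫sin²(jπx/L) dx = L/2, ∫sin(jπx/L)·sin(lπx/L) dx = 0; diagonal moments ∫x·sin²(jπx/L) dx = L²/4, ∫x²·sin²(jπx/L) dx = L³·(1/6 − 1/(4j²π²)); cross terms ∫x·sin(jπx/L)·sin(lπx/L) dx = 0 for j + l even and −4jlL²/(π²(j² − l²)²) for j + l odd, ∫x²·sin(jπx/L)·sin(lπx/L) dx = (−1)^(j+l)·4jlL³/(π²(j² − l²)²); higher powers the same way via product-to-sum and parts.
State is unnormalized: ∫|Ψ|² dx = 2.5989, and ∫Ψ*·x·Ψ dx = 2.5210, so ⟨x⟩ = 2.5210 / 2.5989.
⟨x⟩ = 0.97000.

0.970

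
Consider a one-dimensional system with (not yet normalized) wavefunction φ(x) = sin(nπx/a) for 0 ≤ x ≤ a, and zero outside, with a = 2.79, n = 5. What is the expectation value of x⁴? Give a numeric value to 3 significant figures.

⟨x⁴⟩ = ∫ x⁴·|φ|² dx / ∫|φ|² dx (integrals over the domain).
With sin²θ = (1 − cos2θ)/2 on 0 ≤ x ≤ a: ∫sin²(nπx/a) dx = a/2, ∫x·sin²(nπx/a) dx = a²/4, ∫x²·sin²(nπx/a) dx = a³·(1/6 − 1/(4n²π²)); higher powers xᵏ the same way, integrating xᵏ·cos(2nπx/a) by parts.
State is unnormalized: ∫|φ|² dx = 1.3950, and ∫φ*·x⁴·φ dx = 16.565, so ⟨x⁴⟩ = 16.565 / 1.3950.
⟨x⁴⟩ = 11.874.

11.9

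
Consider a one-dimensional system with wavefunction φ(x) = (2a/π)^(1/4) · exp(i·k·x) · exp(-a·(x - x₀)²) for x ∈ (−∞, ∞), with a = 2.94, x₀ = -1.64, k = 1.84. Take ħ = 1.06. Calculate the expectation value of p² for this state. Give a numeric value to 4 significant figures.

p² φ = −ħ² d²φ/dx²; ⟨p²⟩ = −ħ² ∫ φ*·φ'' dx.
Gaussian moments (u = x − x₀): ∫u^(2j)·e^(−2au²) du = (2j−1)!!/(4a)^j · √(π/(2a)), odd powers integrate to 0; here √(π/(2a)) = 0.73095. Derivatives: φ′ = (ik − 2au)·φ, φ″ = ((ik − 2au)² − 2a)·φ; the odd-in-u pieces drop out.
⟨p²⟩ = 7.1074.

7.107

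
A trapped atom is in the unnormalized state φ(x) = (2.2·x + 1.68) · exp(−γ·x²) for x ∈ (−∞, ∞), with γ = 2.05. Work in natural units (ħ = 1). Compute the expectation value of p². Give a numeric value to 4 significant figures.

2.759

p² φ = −ħ² d²φ/dx²; ⟨p²⟩ = −ħ² ∫ φ*·φ'' dx / ∫|φ|² dx.
Expand each integrand as polynomial × e^(−2γx²) and use ∫x^(2j)·e^(−2γx²) dx = (2j−1)!!/(4γ)^j · √(π/(2γ)), odd powers → 0; here √(π/(2γ)) = 0.87535. Differentiate with the product rule, d/dx e^(−γx²) = −2γx·e^(−γx²).
State is unnormalized: ∫|φ|² dx = 2.9873, and ∫φ*·(−ħ² φ'') dx = 8.2422, so ⟨p²⟩ = 8.2422 / 2.9873.
⟨p²⟩ = 2.7591.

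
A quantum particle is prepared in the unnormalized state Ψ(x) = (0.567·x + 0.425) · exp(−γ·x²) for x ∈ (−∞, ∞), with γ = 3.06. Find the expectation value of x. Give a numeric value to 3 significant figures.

0.190

⟨x⟩ = ∫ x·|Ψ|² dx / ∫|Ψ|² dx (integrals over the domain).
Expand each integrand as polynomial × e^(−2γx²) and use ∫x^(2j)·e^(−2γx²) dx = (2j−1)!!/(4γ)^j · √(π/(2γ)), odd powers → 0; here √(π/(2γ)) = 0.71647.
State is unnormalized: ∫|Ψ|² dx = 0.14823, and ∫Ψ*·x·Ψ dx = 0.028211, so ⟨x⟩ = 0.028211 / 0.14823.
⟨x⟩ = 0.19032.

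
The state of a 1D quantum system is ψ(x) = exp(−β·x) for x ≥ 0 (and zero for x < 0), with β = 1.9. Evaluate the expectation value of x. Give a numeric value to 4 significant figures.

⟨x⟩ = ∫ x·|ψ|² dx / ∫|ψ|² dx (integrals over the domain).
Every integrand reduces to terms xʲ·e^(−2βx) on [0, ∞); use ∫₀^∞ xʲ·e^(−2βx) dx = j!/(2β)^(j+1).
State is unnormalized: ∫|ψ|² dx = 0.26316, and ∫ψ*·x·ψ dx = 0.069252, so ⟨x⟩ = 0.069252 / 0.26316.
⟨x⟩ = 0.26316.

0.2632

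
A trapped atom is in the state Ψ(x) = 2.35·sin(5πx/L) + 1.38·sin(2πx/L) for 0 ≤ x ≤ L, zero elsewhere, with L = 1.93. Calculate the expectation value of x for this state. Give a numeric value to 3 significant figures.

0.934

⟨x⟩ = ∫ x·|Ψ|² dx / ∫|Ψ|² dx (integrals over the domain).
On 0 ≤ x ≤ L (j ≠ l): ∫sin²(jπx/L) dx = L/2, ∫sin(jπx/L)·sin(lπx/L) dx = 0; diagonal moments ∫x·sin²(jπx/L) dx = L²/4, ∫x²·sin²(jπx/L) dx = L³·(1/6 − 1/(4j²π²)); cross terms ∫x·sin(jπx/L)·sin(lπx/L) dx = 0 for j + l even and −4jlL²/(π²(j² − l²)²) for j + l odd, ∫x²·sin(jπx/L)·sin(lπx/L) dx = (−1)^(j+l)·4jlL³/(π²(j² − l²)²); higher powers the same way via product-to-sum and parts.
State is unnormalized: ∫|Ψ|² dx = 7.1670, and ∫Ψ*·x·Ψ dx = 6.6941, so ⟨x⟩ = 6.6941 / 7.1670.
⟨x⟩ = 0.93402.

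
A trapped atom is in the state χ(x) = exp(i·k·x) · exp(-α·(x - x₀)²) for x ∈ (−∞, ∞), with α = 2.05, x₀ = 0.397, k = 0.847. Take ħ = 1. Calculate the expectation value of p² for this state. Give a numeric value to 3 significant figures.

2.77

p² χ = −ħ² d²χ/dx²; ⟨p²⟩ = −ħ² ∫ χ*·χ'' dx / ∫|χ|² dx.
Gaussian moments (u = x − x₀): ∫u^(2j)·e^(−2αu²) du = (2j−1)!!/(4α)^j · √(π/(2α)), odd powers integrate to 0; here √(π/(2α)) = 0.87535. Derivatives: χ′ = (ik − 2αu)·χ, χ″ = ((ik − 2αu)² − 2α)·χ; the odd-in-u pieces drop out.
State is unnormalized: ∫|χ|² dx = 0.87535, and ∫χ*·(−ħ² χ'') dx = 2.4225, so ⟨p²⟩ = 2.4225 / 0.87535.
⟨p²⟩ = 2.7674.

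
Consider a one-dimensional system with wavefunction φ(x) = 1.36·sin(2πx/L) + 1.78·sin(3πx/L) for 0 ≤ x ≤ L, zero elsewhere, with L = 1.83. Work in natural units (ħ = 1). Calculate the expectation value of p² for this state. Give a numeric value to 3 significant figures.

21.1

p² φ = −ħ² d²φ/dx²; ⟨p²⟩ = −ħ² ∫ φ*·φ'' dx / ∫|φ|² dx.
d²/dx² sin(jπx/L) = −(jπ/L)²·sin(jπx/L); on 0 ≤ x ≤ L, ∫sin²(jπx/L) dx = L/2 and ∫sin(jπx/L)·sin(lπx/L) dx = 0 for j ≠ l, so only diagonal terms survive in ∫|φ|² and ∫φ·φ″; ∫φ·φ′ dx = [φ²/2] between the walls = 0.
State is unnormalized: ∫|φ|² dx = 4.5915, and ∫φ*·(−ħ² φ'') dx = 96.846, so ⟨p²⟩ = 96.846 / 4.5915.
⟨p²⟩ = 21.093.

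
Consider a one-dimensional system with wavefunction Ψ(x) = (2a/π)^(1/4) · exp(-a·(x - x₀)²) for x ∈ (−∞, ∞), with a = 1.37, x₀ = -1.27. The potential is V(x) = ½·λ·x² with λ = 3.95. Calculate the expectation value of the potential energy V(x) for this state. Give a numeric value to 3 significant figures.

⟨V⟩ = ∫ V(x)·|Ψ|² dx.
Gaussian moments (u = x − x₀): ∫u^(2j)·e^(−2au²) du = (2j−1)!!/(4a)^j · √(π/(2a)), odd powers integrate to 0; here √(π/(2a)) = 1.0708.
⟨V⟩ = 3.5459.

3.55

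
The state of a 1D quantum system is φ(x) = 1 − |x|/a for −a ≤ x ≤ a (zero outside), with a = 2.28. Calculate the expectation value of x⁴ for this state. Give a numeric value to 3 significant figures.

⟨x⁴⟩ = ∫ x⁴·|φ|² dx / ∫|φ|² dx (integrals over the domain).
φ is even, so ∫ over [−a, a] = 2∫₀ᵃ with φ = 1 − x/a there: ∫₀ᵃ (1 − x/a)² dx = a/3, ∫₀ᵃ x²(1 − x/a)² dx = a³/30, ∫₀ᵃ x⁴(1 − x/a)² dx = a⁵/105.
State is unnormalized: ∫|φ|² dx = 1.5200, and ∫φ*·x⁴·φ dx = 1.1736, so ⟨x⁴⟩ = 1.1736 / 1.5200.
⟨x⁴⟩ = 0.77210.

0.772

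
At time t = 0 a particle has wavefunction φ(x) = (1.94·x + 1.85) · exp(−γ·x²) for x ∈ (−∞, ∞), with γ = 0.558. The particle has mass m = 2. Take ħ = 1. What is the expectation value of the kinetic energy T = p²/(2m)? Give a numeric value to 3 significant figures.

0.232

T = −(ħ²/2m) d²/dx², so ⟨T⟩ = −(ħ²/2m) ∫ φ*·φ'' dx / ∫|φ|² dx; with m = 2.
Expand each integrand as polynomial × e^(−2γx²) and use ∫x^(2j)·e^(−2γx²) dx = (2j−1)!!/(4γ)^j · √(π/(2γ)), odd powers → 0; here √(π/(2γ)) = 1.6778. Differentiate with the product rule, d/dx e^(−γx²) = −2γx·e^(−γx²).
State is unnormalized: ∫|φ|² dx = 8.5714, and ∫φ*·(−ħ²/2m · φ'') dx = 1.9850, so ⟨T⟩ = 1.9850 / 8.5714.
⟨T⟩ = 0.23159.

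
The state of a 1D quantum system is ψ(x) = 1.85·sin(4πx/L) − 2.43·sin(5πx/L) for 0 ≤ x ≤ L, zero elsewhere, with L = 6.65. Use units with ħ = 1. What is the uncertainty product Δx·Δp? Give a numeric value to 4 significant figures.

Δx = √(⟨x²⟩−⟨x⟩²), Δp = √(⟨p²⟩−⟨p⟩²).
On 0 ≤ x ≤ L (j ≠ l): ∫sin²(jπx/L) dx = L/2, ∫sin(jπx/L)·sin(lπx/L) dx = 0; diagonal moments ∫x·sin²(jπx/L) dx = L²/4, ∫x²·sin²(jπx/L) dx = L³·(1/6 − 1/(4j²π²)); cross terms ∫x·sin(jπx/L)·sin(lπx/L) dx = 0 for j + l even and −4jlL²/(π²(j² − l²)²) for j + l odd, ∫x²·sin(jπx/L)·sin(lπx/L) dx = (−1)^(j+l)·4jlL³/(π²(j² − l²)²); higher powers the same way via product-to-sum and parts. d²/dx² sin(jπx/L) = −(jπ/L)²·sin(jπx/L); on 0 ≤ x ≤ L, ∫sin²(jπx/L) dx = L/2 and ∫sin(jπx/L)·sin(lπx/L) dx = 0 for j ≠ l, so only diagonal terms survive in ∫|ψ|² and ∫ψ·ψ″; ∫ψ·ψ′ dx = [ψ²/2] between the walls = 0.
Normalization: ∫|ψ|² dx = 31.014.
⟨x⟩ = 4.6079, ⟨x²⟩ = 23.164 ⇒ Δx = 1.3897.
⟨p⟩ = 0.0000, ⟨p²⟩ = 4.8425 ⇒ Δp = 2.2006.
Δx·Δp = 3.0581.

3.058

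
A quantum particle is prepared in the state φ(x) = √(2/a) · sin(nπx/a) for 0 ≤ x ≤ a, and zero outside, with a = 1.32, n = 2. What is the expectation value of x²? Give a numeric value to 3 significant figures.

0.559

⟨x²⟩ = ∫ x²·|φ|² dx (integrals over the domain).
With sin²θ = (1 − cos2θ)/2 on 0 ≤ x ≤ a: ∫sin²(nπx/a) dx = a/2, ∫x·sin²(nπx/a) dx = a²/4, ∫x²·sin²(nπx/a) dx = a³·(1/6 − 1/(4n²π²)); higher powers xᵏ the same way, integrating xᵏ·cos(2nπx/a) by parts.
⟨x²⟩ = 0.55873.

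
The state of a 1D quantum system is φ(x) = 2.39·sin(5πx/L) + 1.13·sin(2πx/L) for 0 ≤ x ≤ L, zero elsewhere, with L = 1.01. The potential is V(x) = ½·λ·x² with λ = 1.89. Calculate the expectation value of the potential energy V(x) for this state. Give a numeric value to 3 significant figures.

⟨V⟩ = ∫ V(x)·|φ|² dx / ∫|φ|² dx.
On 0 ≤ x ≤ L (j ≠ l): ∫sin²(jπx/L) dx = L/2, ∫sin(jπx/L)·sin(lπx/L) dx = 0; diagonal moments ∫x·sin²(jπx/L) dx = L²/4, ∫x²·sin²(jπx/L) dx = L³·(1/6 − 1/(4j²π²)); cross terms ∫x·sin(jπx/L)·sin(lπx/L) dx = 0 for j + l even and −4jlL²/(π²(j² − l²)²) for j + l odd, ∫x²·sin(jπx/L)·sin(lπx/L) dx = (−1)^(j+l)·4jlL³/(π²(j² − l²)²); higher powers the same way via product-to-sum and parts.
State is unnormalized: ∫|φ|² dx = 3.5294, and ∫φ*·V(x)·φ dx = 1.0723, so ⟨V⟩ = 1.0723 / 3.5294.
⟨V⟩ = 0.30381.

0.304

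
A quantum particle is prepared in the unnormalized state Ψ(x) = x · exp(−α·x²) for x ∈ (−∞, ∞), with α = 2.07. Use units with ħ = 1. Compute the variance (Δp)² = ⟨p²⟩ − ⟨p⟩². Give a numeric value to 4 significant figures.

6.210

Compute ⟨p⟩ and ⟨p²⟩ separately; (Δp)² = ⟨p²⟩ − ⟨p⟩².
Expand each integrand as polynomial × e^(−2αx²) and use ∫x^(2j)·e^(−2αx²) dx = (2j−1)!!/(4α)^j · √(π/(2α)), odd powers → 0; here √(π/(2α)) = 0.87111. Differentiate with the product rule, d/dx e^(−αx²) = −2αx·e^(−αx²).
Normalization: ∫|Ψ|² dx = 0.10521.
⟨p⟩ = 0.0000 and ⟨p²⟩ = 6.2100.
(Δp)² = 6.2100 − (0.0000)² = 6.2100.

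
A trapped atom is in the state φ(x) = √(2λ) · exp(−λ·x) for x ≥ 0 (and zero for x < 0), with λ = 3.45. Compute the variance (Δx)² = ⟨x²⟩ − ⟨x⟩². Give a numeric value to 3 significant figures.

0.0210

Compute ⟨x⟩ and ⟨x²⟩ separately, then (Δx)² = ⟨x²⟩ − ⟨x⟩².
Every integrand reduces to terms xʲ·e^(−2λx) on [0, ∞); use ∫₀^∞ xʲ·e^(−2λx) dx = j!/(2λ)^(j+1).
⟨x⟩ = 0.14493 and ⟨x²⟩ = 0.042008.
(Δx)² = 0.042008 − (0.14493)² = 0.021004.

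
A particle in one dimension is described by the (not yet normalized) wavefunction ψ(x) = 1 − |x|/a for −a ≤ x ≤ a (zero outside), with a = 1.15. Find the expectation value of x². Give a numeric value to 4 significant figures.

0.1323

⟨x²⟩ = ∫ x²·|ψ|² dx / ∫|ψ|² dx (integrals over the domain).
ψ is even, so ∫ over [−a, a] = 2∫₀ᵃ with ψ = 1 − x/a there: ∫₀ᵃ (1 − x/a)² dx = a/3, ∫₀ᵃ x²(1 − x/a)² dx = a³/30, ∫₀ᵃ x⁴(1 − x/a)² dx = a⁵/105.
State is unnormalized: ∫|ψ|² dx = 0.76667, and ∫ψ*·x²·ψ dx = 0.10139, so ⟨x²⟩ = 0.10139 / 0.76667.
⟨x²⟩ = 0.13225.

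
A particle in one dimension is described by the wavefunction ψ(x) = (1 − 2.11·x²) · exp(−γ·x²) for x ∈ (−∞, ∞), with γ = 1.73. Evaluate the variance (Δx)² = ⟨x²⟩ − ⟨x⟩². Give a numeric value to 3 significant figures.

Compute ⟨x⟩ and ⟨x²⟩ separately, then (Δx)² = ⟨x²⟩ − ⟨x⟩².
Expand each integrand as polynomial × e^(−2γx²) and use ∫x^(2j)·e^(−2γx²) dx = (2j−1)!!/(4γ)^j · √(π/(2γ)), odd powers → 0; here √(π/(2γ)) = 0.95288.
Normalization: ∫|ψ|² dx = 0.63756.
⟨x⟩ = 0.0000 and ⟨x²⟩ = 0.12205.
(Δx)² = 0.12205 − (0.0000)² = 0.12205.

0.122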